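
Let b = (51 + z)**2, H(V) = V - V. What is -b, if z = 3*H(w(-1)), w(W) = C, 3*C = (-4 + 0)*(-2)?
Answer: -2601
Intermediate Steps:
C = 8/3 (C = ((-4 + 0)*(-2))/3 = (-4*(-2))/3 = (1/3)*8 = 8/3 ≈ 2.6667)
w(W) = 8/3
H(V) = 0
z = 0 (z = 3*0 = 0)
b = 2601 (b = (51 + 0)**2 = 51**2 = 2601)
-b = -1*2601 = -2601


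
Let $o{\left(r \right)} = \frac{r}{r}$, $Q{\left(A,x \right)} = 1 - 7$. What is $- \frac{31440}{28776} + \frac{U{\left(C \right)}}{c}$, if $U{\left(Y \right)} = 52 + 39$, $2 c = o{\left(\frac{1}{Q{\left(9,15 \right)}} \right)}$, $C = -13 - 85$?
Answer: $\frac{216908}{1199} \approx 180.91$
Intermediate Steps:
$Q{\left(A,x \right)} = -6$ ($Q{\left(A,x \right)} = 1 - 7 = -6$)
$C = -98$ ($C = -13 - 85 = -98$)
$o{\left(r \right)} = 1$
$c = \frac{1}{2}$ ($c = \frac{1}{2} \cdot 1 = \frac{1}{2} \approx 0.5$)
$U{\left(Y \right)} = 91$
$- \frac{31440}{28776} + \frac{U{\left(C \right)}}{c} = - \frac{31440}{28776} + 91 \frac{1}{\frac{1}{2}} = \left(-31440\right) \frac{1}{28776} + 91 \cdot 2 = - \frac{1310}{1199} + 182 = \frac{216908}{1199}$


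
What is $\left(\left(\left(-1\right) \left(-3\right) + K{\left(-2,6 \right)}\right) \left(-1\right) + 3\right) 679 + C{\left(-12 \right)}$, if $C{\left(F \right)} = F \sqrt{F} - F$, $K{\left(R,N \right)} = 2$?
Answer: $-1346 - 24 i \sqrt{3} \approx -1346.0 - 41.569 i$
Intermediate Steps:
$C{\left(F \right)} = F^{\frac{3}{2}} - F$
$\left(\left(\left(-1\right) \left(-3\right) + K{\left(-2,6 \right)}\right) \left(-1\right) + 3\right) 679 + C{\left(-12 \right)} = \left(\left(\left(-1\right) \left(-3\right) + 2\right) \left(-1\right) + 3\right) 679 + \left(\left(-12\right)^{\frac{3}{2}} - -12\right) = \left(\left(3 + 2\right) \left(-1\right) + 3\right) 679 + \left(- 24 i \sqrt{3} + 12\right) = \left(5 \left(-1\right) + 3\right) 679 + \left(12 - 24 i \sqrt{3}\right) = \left(-5 + 3\right) 679 + \left(12 - 24 i \sqrt{3}\right) = \left(-2\right) 679 + \left(12 - 24 i \sqrt{3}\right) = -1358 + \left(12 - 24 i \sqrt{3}\right) = -1346 - 24 i \sqrt{3}$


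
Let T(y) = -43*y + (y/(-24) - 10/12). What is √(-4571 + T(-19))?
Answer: I*√540582/12 ≈ 61.27*I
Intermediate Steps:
T(y) = -⅚ - 1033*y/24 (T(y) = -43*y + (y*(-1/24) - 10*1/12) = -43*y + (-y/24 - ⅚) = -43*y + (-⅚ - y/24) = -⅚ - 1033*y/24)
√(-4571 + T(-19)) = √(-4571 + (-⅚ - 1033/24*(-19))) = √(-4571 + (-⅚ + 19627/24)) = √(-4571 + 19607/24) = √(-90097/24) = I*√540582/12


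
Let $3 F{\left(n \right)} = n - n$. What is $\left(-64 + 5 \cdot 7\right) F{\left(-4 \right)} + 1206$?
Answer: $1206$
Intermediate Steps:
$F{\left(n \right)} = 0$ ($F{\left(n \right)} = \frac{n - n}{3} = \frac{1}{3} \cdot 0 = 0$)
$\left(-64 + 5 \cdot 7\right) F{\left(-4 \right)} + 1206 = \left(-64 + 5 \cdot 7\right) 0 + 1206 = \left(-64 + 35\right) 0 + 1206 = \left(-29\right) 0 + 1206 = 0 + 1206 = 1206$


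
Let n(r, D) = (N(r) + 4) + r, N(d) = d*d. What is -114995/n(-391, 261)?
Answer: -114995/152494 ≈ -0.75410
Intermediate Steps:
N(d) = d²
n(r, D) = 4 + r + r² (n(r, D) = (r² + 4) + r = (4 + r²) + r = 4 + r + r²)
-114995/n(-391, 261) = -114995/(4 - 391 + (-391)²) = -114995/(4 - 391 + 152881) = -114995/152494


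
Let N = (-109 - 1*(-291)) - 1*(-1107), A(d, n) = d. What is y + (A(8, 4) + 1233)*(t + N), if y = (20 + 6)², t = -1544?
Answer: -315779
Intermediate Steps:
N = 1289 (N = (-109 + 291) + 1107 = 182 + 1107 = 1289)
y = 676 (y = 26² = 676)
y + (A(8, 4) + 1233)*(t + N) = 676 + (8 + 1233)*(-1544 + 1289) = 676 + 1241*(-255) = 676 - 316455 = -315779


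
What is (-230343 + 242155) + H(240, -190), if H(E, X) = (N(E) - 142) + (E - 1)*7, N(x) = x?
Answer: 13583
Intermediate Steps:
H(E, X) = -149 + 8*E (H(E, X) = (E - 142) + (E - 1)*7 = (-142 + E) + (-1 + E)*7 = (-142 + E) + (-7 + 7*E) = -149 + 8*E)
(-230343 + 242155) + H(240, -190) = (-230343 + 242155) + (-149 + 8*240) = 11812 + (-149 + 1920) = 11812 + 1771 = 13583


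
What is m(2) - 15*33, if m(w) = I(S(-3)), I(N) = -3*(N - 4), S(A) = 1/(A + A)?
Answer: -965/2 ≈ -482.50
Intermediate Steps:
S(A) = 1/(2*A)
I(N) = 12 - 3*N (I(N) = -3*(-4 + N) = 12 - 3*N)
m(w) = 25/2 (m(w) = 12 - 3/(2*(-3)) = 12 - 3*(-1)/(2*3) = 12 - 3*(-1/6) = 12 + 1/2 = 25/2)
m(2) - 15*33 = 25/2 - 15*33 = 25/2 - 495 = -965/2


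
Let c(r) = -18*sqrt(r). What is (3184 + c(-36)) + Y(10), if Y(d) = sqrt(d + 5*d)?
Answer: 3184 - 108*I + 2*sqrt(15) ≈ 3191.7 - 108.0*I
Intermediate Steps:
Y(d) = sqrt(6)*sqrt(d) (Y(d) = sqrt(6*d) = sqrt(6)*sqrt(d))
(3184 + c(-36)) + Y(10) = (3184 - 108*I) + sqrt(6)*sqrt(10) = (3184 - 108*I) + 2*sqrt(15) = 3184 - 108*I + 2*sqrt(15)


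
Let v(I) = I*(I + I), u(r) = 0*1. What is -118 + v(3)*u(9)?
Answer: -118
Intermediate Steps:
u(r) = 0
v(I) = 2*I² (v(I) = I*(2*I) = 2*I²)
-118 + v(3)*u(9) = -118 + (2*3²)*0 = -118 + (2*9)*0 = -118 + 18*0 = -118 + 0 = -118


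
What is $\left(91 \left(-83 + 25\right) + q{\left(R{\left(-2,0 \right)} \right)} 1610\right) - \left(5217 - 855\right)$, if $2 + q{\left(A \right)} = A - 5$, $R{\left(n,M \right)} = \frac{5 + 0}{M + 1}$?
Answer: $-12860$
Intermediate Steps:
$R{\left(n,M \right)} = \frac{5}{1 + M}$
$q{\left(A \right)} = -7 + A$ ($q{\left(A \right)} = -2 + \left(A - 5\right) = -2 + \left(-5 + A\right) = -7 + A$)
$\left(91 \left(-83 + 25\right) + q{\left(R{\left(-2,0 \right)} \right)} 1610\right) - \left(5217 - 855\right) = \left(91 \left(-83 + 25\right) + \left(-7 + \frac{5}{1 + 0}\right) 1610\right) - \left(5217 - 855\right) = \left(91 \left(-58\right) + \left(-7 + \frac{5}{1}\right) 1610\right) - 4362 = \left(-5278 + \left(-7 + 5 \cdot 1\right) 1610\right) - 4362 = \left(-5278 + \left(-7 + 5\right) 1610\right) + \left(-5227 + 865\right) = \left(-5278 - 3220\right) - 4362 = -8498 - 4362 = -12860$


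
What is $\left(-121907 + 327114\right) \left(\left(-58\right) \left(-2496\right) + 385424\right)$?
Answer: $108799109744$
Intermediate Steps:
$\left(-121907 + 327114\right) \left(\left(-58\right) \left(-2496\right) + 385424\right) = 205207 \left(144768 + 385424\right) = 205207 \cdot 530192 = 108799109744$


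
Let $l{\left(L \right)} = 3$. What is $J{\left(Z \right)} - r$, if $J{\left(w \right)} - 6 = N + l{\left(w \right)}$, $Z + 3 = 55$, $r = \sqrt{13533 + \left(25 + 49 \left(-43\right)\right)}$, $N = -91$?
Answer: $-82 - \sqrt{11451} \approx -189.01$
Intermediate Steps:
$r = \sqrt{11451}$ ($r = \sqrt{13533 + \left(25 - 2107\right)} = \sqrt{13533 - 2082} = \sqrt{11451} \approx 107.01$)
$Z = 52$ ($Z = -3 + 55 = 52$)
$J{\left(w \right)} = -82$ ($J{\left(w \right)} = 6 + \left(-91 + 3\right) = 6 - 88 = -82$)
$J{\left(Z \right)} - r = -82 - \sqrt{11451}$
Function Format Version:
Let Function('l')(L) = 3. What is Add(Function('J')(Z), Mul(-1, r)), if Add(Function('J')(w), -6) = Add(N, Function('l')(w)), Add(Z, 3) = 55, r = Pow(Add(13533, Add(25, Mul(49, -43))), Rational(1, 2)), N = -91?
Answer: Add(-82, Mul(-1, Pow(11451, Rational(1, 2)))) ≈ -189.01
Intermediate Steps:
r = Pow(11451, Rational(1, 2)) (r = Pow(Add(13533, Add(25, -2107)), Rational(1, 2)) = Pow(Add(13533, -2082), Rational(1, 2)) = Pow(11451, Rational(1, 2)) ≈ 107.01)
Z = 52 (Z = Add(-3, 55) = 52)
Function('J')(w) = -82 (Function('J')(w) = Add(6, Add(-91, 3)) = Add(6, -88) = -82)
Add(Function('J')(Z), Mul(-1, r)) = Add(-82, Mul(-1, Pow(11451, Rational(1, 2))))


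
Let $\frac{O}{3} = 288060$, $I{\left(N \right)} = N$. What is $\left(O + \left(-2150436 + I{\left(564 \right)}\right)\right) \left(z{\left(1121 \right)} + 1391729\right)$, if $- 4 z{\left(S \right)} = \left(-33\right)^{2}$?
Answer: $-1788984811821$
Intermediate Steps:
$z{\left(S \right)} = - \frac{1089}{4}$ ($z{\left(S \right)} = - \frac{\left(-33\right)^{2}}{4} = \left(- \frac{1}{4}\right) 1089 = - \frac{1089}{4}$)
$O = 864180$ ($O = 3 \cdot 288060 = 864180$)
$\left(O + \left(-2150436 + I{\left(564 \right)}\right)\right) \left(z{\left(1121 \right)} + 1391729\right) = \left(864180 + \left(-2150436 + 564\right)\right) \left(- \frac{1089}{4} + 1391729\right) = \left(864180 - 2149872\right) \frac{5565827}{4} = \left(-1285692\right) \frac{5565827}{4} = -1788984811821$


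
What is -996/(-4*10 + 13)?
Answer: 332/9 ≈ 36.889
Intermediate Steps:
-996/(-4*10 + 13) = -996/(-40 + 13) = -996/(-27) = -996*(-1/27) = 332/9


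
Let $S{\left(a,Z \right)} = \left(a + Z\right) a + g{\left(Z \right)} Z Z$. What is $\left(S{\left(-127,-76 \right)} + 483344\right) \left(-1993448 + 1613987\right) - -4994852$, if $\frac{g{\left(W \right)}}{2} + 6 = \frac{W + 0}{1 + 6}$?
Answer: $- \frac{835059657715}{7} \approx -1.1929 \cdot 10^{11}$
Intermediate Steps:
$g{\left(W \right)} = -12 + \frac{2 W}{7}$ ($g{\left(W \right)} = -12 + 2 \frac{W + 0}{1 + 6} = -12 + 2 \frac{W}{7} = -12 + \frac{2 W}{7}$)
$S{\left(a,Z \right)} = a \left(Z + a\right) + Z^{2} \left(-12 + \frac{2 Z}{7}\right)$ ($S{\left(a,Z \right)} = \left(a + Z\right) a + \left(-12 + \frac{2 Z}{7}\right) Z Z = \left(Z + a\right) a + Z \left(-12 + \frac{2 Z}{7}\right) Z = a \left(Z + a\right) + Z^{2} \left(-12 + \frac{2 Z}{7}\right)$)
$\left(S{\left(-127,-76 \right)} + 483344\right) \left(-1993448 + 1613987\right) - -4994852 = \left(\left(\left(-127\right)^{2} - -9652 + \frac{2 \left(-76\right)^{2} \left(-42 - 76\right)}{7}\right) + 483344\right) \left(-1993448 + 1613987\right) - -4994852 = \left(\left(16129 + 9652 + \frac{2}{7} \cdot 5776 \left(-118\right)\right) + 483344\right) \left(-379461\right) + 4994852 = \left(\left(16129 + 9652 - \frac{1363136}{7}\right) + 483344\right) \left(-379461\right) + 4994852 = \left(- \frac{1182669}{7} + 483344\right) \left(-379461\right) + 4994852 = \frac{2200739}{7} \left(-379461\right) + 4994852 = - \frac{835094621679}{7} + 4994852 = - \frac{835059657715}{7}$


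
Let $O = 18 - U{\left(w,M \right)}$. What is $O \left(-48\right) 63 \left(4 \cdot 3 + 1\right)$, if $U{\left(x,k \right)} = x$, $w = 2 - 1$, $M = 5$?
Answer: $-668304$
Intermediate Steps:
$w = 1$
$O = 17$ ($O = 18 - 1 = 17$)
$O \left(-48\right) 63 \left(4 \cdot 3 + 1\right) = 17 \left(-48\right) 63 \left(4 \cdot 3 + 1\right) = 17 \left(- 3024 \left(12 + 1\right)\right) = 17 \left(\left(-3024\right) 13\right) = 17 \left(-39312\right) = -668304$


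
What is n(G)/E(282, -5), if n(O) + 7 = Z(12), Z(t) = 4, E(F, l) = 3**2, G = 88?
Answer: -1/3 ≈ -0.33333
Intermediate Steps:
E(F, l) = 9
n(O) = -3 (n(O) = -7 + 4 = -3)
n(G)/E(282, -5) = -3/9 = -3*1/9 = -1/3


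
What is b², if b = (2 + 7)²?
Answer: 6561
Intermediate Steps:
b = 81 (b = 9² = 81)
b² = 81² = 6561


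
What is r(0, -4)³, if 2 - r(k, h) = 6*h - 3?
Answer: 24389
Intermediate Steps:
r(k, h) = 5 - 6*h (r(k, h) = 2 - (6*h - 3) = 2 - (-3 + 6*h) = 2 + (3 - 6*h) = 5 - 6*h)
r(0, -4)³ = (5 - 6*(-4))³ = (5 + 24)³ = 29³ = 24389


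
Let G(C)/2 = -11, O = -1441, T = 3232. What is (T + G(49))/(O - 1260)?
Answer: -3210/2701 ≈ -1.1884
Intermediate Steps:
G(C) = -22 (G(C) = 2*(-11) = -22)
(T + G(49))/(O - 1260) = (3232 - 22)/(-1441 - 1260) = 3210/(-2701) = 3210*(-1/2701) = -3210/2701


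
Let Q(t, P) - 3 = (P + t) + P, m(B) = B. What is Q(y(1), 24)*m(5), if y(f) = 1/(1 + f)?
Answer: 515/2 ≈ 257.50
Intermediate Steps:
Q(t, P) = 3 + t + 2*P (Q(t, P) = 3 + ((P + t) + P) = 3 + (t + 2*P) = 3 + t + 2*P)
Q(y(1), 24)*m(5) = (3 + 1/(1 + 1) + 2*24)*5 = (3 + 1/2 + 48)*5 = (103/2)*5 = 515/2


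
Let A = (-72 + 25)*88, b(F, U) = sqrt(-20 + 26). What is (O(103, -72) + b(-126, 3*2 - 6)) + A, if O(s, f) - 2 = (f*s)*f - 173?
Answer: 529645 + sqrt(6) ≈ 5.2965e+5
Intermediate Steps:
O(s, f) = -171 + s*f**2 (O(s, f) = 2 + ((f*s)*f - 173) = 2 + (s*f**2 - 173) = 2 + (-173 + s*f**2) = -171 + s*f**2)
b(F, U) = sqrt(6)
A = -4136 (A = -47*88 = -4136)
(O(103, -72) + b(-126, 3*2 - 6)) + A = ((-171 + 103*(-72)**2) + sqrt(6)) - 4136 = ((-171 + 103*5184) + sqrt(6)) - 4136 = ((-171 + 533952) + sqrt(6)) - 4136 = (533781 + sqrt(6)) - 4136 = 529645 + sqrt(6)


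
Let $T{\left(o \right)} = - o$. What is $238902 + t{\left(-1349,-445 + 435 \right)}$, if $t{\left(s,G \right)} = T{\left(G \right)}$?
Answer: $238912$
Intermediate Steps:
$t{\left(s,G \right)} = - G$
$238902 + t{\left(-1349,-445 + 435 \right)} = 238902 - \left(-445 + 435\right) = 238902 - -10 = 238902 + 10 = 238912$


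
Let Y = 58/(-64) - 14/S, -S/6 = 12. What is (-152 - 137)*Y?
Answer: 59245/288 ≈ 205.71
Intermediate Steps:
S = -72 (S = -6*12 = -72)
Y = -205/288 (Y = 58/(-64) - 14/(-72) = 58*(-1/64) - 14*(-1/72) = -29/32 + 7/36 = -205/288 ≈ -0.71181)
(-152 - 137)*Y = (-152 - 137)*(-205/288) = -289*(-205/288) = 59245/288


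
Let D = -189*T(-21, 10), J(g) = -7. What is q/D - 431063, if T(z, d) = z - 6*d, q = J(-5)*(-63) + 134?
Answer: -6599142892/15309 ≈ -4.3106e+5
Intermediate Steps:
q = 575 (q = -7*(-63) + 134 = 441 + 134 = 575)
D = 15309 (D = -189*(-21 - 6*10) = -189*(-21 - 60) = -189*(-81) = 15309)
q/D - 431063 = 575/15309 - 431063 = -6599142892/15309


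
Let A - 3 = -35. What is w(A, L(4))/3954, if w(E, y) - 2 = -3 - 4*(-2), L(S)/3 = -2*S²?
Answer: 7/3954 ≈ 0.0017704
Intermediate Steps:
A = -32 (A = 3 - 35 = -32)
L(S) = -6*S² (L(S) = 3*(-2*S²) = -6*S²)
w(E, y) = 7 (w(E, y) = 2 + (-3 - 4*(-2)) = 2 + (-3 + 8) = 2 + 5 = 7)
w(A, L(4))/3954 = 7/3954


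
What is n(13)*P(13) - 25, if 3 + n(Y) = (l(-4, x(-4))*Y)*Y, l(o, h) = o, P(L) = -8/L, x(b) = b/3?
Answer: 5107/13 ≈ 392.85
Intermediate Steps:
x(b) = b/3 (x(b) = b*(⅓) = b/3)
n(Y) = -3 - 4*Y² (n(Y) = -3 + (-4*Y)*Y = -3 - 4*Y²)
n(13)*P(13) - 25 = (-3 - 4*13²)*(-8/13) - 25 = (-3 - 4*169)*(-8*1/13) - 25 = (-3 - 676)*(-8/13) - 25 = -679*(-8/13) - 25 = 5432/13 - 25 = 5107/13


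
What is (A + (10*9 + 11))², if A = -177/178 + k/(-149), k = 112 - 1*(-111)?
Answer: 6825966149025/703416484 ≈ 9704.0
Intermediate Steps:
k = 223 (k = 112 + 111 = 223)
A = -66067/26522 (A = -177/178 + 223/(-149) = -177*1/178 + 223*(-1/149) = -177/178 - 223/149 = -66067/26522 ≈ -2.4910)
(A + (10*9 + 11))² = (-66067/26522 + (10*9 + 11))² = (-66067/26522 + (90 + 11))² = (-66067/26522 + 101)² = (2612655/26522)² = 6825966149025/703416484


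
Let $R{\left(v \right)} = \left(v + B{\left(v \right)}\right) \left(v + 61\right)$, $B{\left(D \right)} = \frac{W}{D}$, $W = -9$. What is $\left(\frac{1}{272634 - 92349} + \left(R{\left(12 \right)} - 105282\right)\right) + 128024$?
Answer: $\frac{16992402109}{721140} \approx 23563.0$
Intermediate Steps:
$B{\left(D \right)} = - \frac{9}{D}$
$R{\left(v \right)} = \left(61 + v\right) \left(v - \frac{9}{v}\right)$ ($R{\left(v \right)} = \left(v - \frac{9}{v}\right) \left(v + 61\right) = \left(v - \frac{9}{v}\right) \left(61 + v\right) = \left(61 + v\right) \left(v - \frac{9}{v}\right)$)
$\left(\frac{1}{272634 - 92349} + \left(R{\left(12 \right)} - 105282\right)\right) + 128024 = \left(\frac{1}{272634 - 92349} + \left(\left(-9 + 12^{2} - \frac{549}{12} + 61 \cdot 12\right) - 105282\right)\right) + 128024 = \left(\frac{1}{180285} + \left(\left(-9 + 144 - \frac{183}{4} + 732\right) - 105282\right)\right) + 128024 = \left(\frac{1}{180285} + \left(\frac{3285}{4} - 105282\right)\right) + 128024 = \left(\frac{1}{180285} - \frac{417843}{4}\right) + 128024 = - \frac{75330825251}{721140} + 128024 = \frac{16992402109}{721140}$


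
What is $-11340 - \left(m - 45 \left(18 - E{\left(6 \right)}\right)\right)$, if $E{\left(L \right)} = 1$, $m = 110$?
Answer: $-10685$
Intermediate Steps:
$-11340 - \left(m - 45 \left(18 - E{\left(6 \right)}\right)\right) = -11340 - \left(110 - 45 \left(18 - 1\right)\right) = -11340 - \left(110 - 765\right) = -11340 - -655 = -11340 + 655 = -10685$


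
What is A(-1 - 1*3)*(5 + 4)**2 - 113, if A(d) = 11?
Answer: 778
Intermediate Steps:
A(-1 - 1*3)*(5 + 4)**2 - 113 = 11*(5 + 4)**2 - 113 = 11*9**2 - 113 = 11*81 - 113 = 891 - 113 = 778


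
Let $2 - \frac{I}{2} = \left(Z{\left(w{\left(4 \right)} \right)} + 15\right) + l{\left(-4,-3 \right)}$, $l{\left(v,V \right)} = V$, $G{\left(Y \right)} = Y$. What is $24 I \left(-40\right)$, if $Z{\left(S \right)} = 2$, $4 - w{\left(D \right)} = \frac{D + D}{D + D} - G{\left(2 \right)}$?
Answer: $23040$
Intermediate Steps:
$w{\left(D \right)} = 5$ ($w{\left(D \right)} = 4 - \left(\frac{D + D}{D + D} - 2\right) = 4 - \left(\frac{2 D}{2 D} - 2\right) = 4 - \left(2 D \frac{1}{2 D} - 2\right) = 4 - \left(1 - 2\right) = 4 - -1 = 4 + 1 = 5$)
$I = -24$ ($I = 4 - 2 \left(\left(2 + 15\right) - 3\right) = 4 - 2 \left(17 - 3\right) = 4 - 28 = -24$)
$24 I \left(-40\right) = 24 \left(-24\right) \left(-40\right) = \left(-576\right) \left(-40\right) = 23040$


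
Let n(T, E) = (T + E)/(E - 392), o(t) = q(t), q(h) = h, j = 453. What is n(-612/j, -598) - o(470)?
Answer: -35084899/74745 ≈ -469.39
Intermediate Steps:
o(t) = t
n(T, E) = (E + T)/(-392 + E)
n(-612/j, -598) - o(470) = (-598 - 612/453)/(-392 - 598) - 1*470 = (-598 - 612*1/453)/(-990) - 470 = -(-598 - 204/151)/990 - 470 = -1/990*(-90502/151) - 470 = 45251/74745 - 470 = -35084899/74745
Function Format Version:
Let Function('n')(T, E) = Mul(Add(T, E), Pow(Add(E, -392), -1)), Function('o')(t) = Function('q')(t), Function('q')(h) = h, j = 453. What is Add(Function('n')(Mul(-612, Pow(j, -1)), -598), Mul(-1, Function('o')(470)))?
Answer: Rational(-35084899, 74745) ≈ -469.39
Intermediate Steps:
Function('o')(t) = t
Function('n')(T, E) = Mul(Pow(Add(-392, E), -1), Add(E, T)) (Function('n')(T, E) = Mul(Add(E, T), Pow(Add(-392, E), -1)) = Mul(Pow(Add(-392, E), -1), Add(E, T)))
Add(Function('n')(Mul(-612, Pow(j, -1)), -598), Mul(-1, Function('o')(470))) = Add(Mul(Pow(Add(-392, -598), -1), Add(-598, Mul(-612, Pow(453, -1)))), Mul(-1, 470)) = Add(Mul(Pow(-990, -1), Add(-598, Mul(-612, Rational(1, 453)))), -470) = Add(Mul(Rational(-1, 990), Add(-598, Rational(-204, 151))), -470) = Add(Mul(Rational(-1, 990), Rational(-90502, 151)), -470) = Add(Rational(45251, 74745), -470) = Rational(-35084899, 74745)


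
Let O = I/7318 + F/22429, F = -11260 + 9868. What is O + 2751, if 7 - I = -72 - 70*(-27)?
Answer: 451485740347/164135422 ≈ 2750.7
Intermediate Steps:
I = -1811 (I = 7 - (-72 - 70*(-27)) = 7 - (-72 + 1890) = 7 - 1*1818 = 7 - 1818 = -1811)
F = -1392
O = -50805575/164135422 (O = -1811/7318 - 1392/22429 = -50805575/164135422 ≈ -0.30953)
O + 2751 = -50805575/164135422 + 2751 = 451485740347/164135422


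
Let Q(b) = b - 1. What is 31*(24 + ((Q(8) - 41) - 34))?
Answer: -1364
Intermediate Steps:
Q(b) = -1 + b
31*(24 + ((Q(8) - 41) - 34)) = 31*(24 + (((-1 + 8) - 41) - 34)) = 31*(24 + ((7 - 41) - 34)) = 31*(24 + (-34 - 34)) = 31*(24 - 68) = 31*(-44) = -1364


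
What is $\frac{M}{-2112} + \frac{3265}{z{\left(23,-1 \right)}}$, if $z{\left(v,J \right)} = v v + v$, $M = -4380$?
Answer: $\frac{97015}{12144} \approx 7.9887$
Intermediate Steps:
$z{\left(v,J \right)} = v + v^{2}$ ($z{\left(v,J \right)} = v^{2} + v = v + v^{2}$)
$\frac{M}{-2112} + \frac{3265}{z{\left(23,-1 \right)}} = - \frac{4380}{-2112} + \frac{3265}{23 \left(1 + 23\right)} = \left(-4380\right) \left(- \frac{1}{2112}\right) + \frac{3265}{23 \cdot 24} = \frac{365}{176} + \frac{3265}{552} = \frac{97015}{12144}$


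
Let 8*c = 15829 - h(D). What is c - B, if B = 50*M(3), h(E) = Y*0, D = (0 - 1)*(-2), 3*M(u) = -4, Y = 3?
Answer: 49087/24 ≈ 2045.3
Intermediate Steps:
M(u) = -4/3 (M(u) = (⅓)*(-4) = -4/3)
D = 2 (D = -1*(-2) = 2)
h(E) = 0 (h(E) = 3*0 = 0)
c = 15829/8 (c = (15829 - 1*0)/8 = (15829 + 0)/8 = (⅛)*15829 = 15829/8 ≈ 1978.6)
B = -200/3 (B = 50*(-4/3) = -200/3 ≈ -66.667)
c - B = 15829/8 - 1*(-200/3) = 15829/8 + 200/3 = 49087/24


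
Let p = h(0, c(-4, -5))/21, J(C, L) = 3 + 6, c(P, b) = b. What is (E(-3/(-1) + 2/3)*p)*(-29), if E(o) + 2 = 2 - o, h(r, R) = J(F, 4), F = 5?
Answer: 319/7 ≈ 45.571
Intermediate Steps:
J(C, L) = 9
h(r, R) = 9
p = 3/7 (p = 9/21 = 9*(1/21) = 3/7 ≈ 0.42857)
E(o) = -o (E(o) = -2 + (2 - o) = -o)
(E(-3/(-1) + 2/3)*p)*(-29) = (-(-3/(-1) + 2/3)*(3/7))*(-29) = (-(-3*(-1) + 2*(1/3))*(3/7))*(-29) = (-(3 + 2/3)*(3/7))*(-29) = (-1*11/3*(3/7))*(-29) = -11/3*3/7*(-29) = -11/7*(-29) = 319/7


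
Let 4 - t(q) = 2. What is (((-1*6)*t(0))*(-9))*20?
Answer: 2160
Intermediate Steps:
t(q) = 2 (t(q) = 4 - 1*2 = 4 - 2 = 2)
(((-1*6)*t(0))*(-9))*20 = ((-1*6*2)*(-9))*20 = (-6*2*(-9))*20 = -12*(-9)*20 = 108*20 = 2160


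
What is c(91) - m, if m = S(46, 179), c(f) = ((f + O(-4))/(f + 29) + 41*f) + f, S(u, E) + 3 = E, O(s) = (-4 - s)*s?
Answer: 437611/120 ≈ 3646.8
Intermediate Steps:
O(s) = s*(-4 - s)
S(u, E) = -3 + E
c(f) = 42*f + f/(29 + f) (c(f) = ((f - 1*(-4)*(4 - 4))/(f + 29) + 41*f) + f = ((f - 1*(-4)*0)/(29 + f) + 41*f) + f = ((f + 0)/(29 + f) + 41*f) + f = (f/(29 + f) + 41*f) + f = (41*f + f/(29 + f)) + f = 42*f + f/(29 + f))
m = 176 (m = -3 + 179 = 176)
c(91) - m = 91*(1219 + 42*91)/(29 + 91) - 1*176 = 91*(1219 + 3822)/120 - 176 = 91*(1/120)*5041 - 176 = 458731/120 - 176 = 437611/120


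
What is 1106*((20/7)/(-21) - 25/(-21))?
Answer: 24490/21 ≈ 1166.2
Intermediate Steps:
1106*((20/7)/(-21) - 25/(-21)) = 1106*((20*(1/7))*(-1/21) - 25*(-1/21)) = 1106*((20/7)*(-1/21) + 25/21) = 1106*(-20/147 + 25/21) = 1106*(155/147) = 24490/21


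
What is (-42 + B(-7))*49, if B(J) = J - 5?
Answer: -2646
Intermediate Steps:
B(J) = -5 + J
(-42 + B(-7))*49 = (-42 + (-5 - 7))*49 = (-42 - 12)*49 = -54*49 = -2646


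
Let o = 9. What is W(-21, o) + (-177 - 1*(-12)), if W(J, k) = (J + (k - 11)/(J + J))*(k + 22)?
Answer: -17105/21 ≈ -814.52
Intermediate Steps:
W(J, k) = (22 + k)*(J + (-11 + k)/(2*J)) (W(J, k) = (J + (-11 + k)/((2*J)))*(22 + k) = (J + (-11 + k)*(1/(2*J)))*(22 + k) = (J + (-11 + k)/(2*J))*(22 + k) = (22 + k)*(J + (-11 + k)/(2*J)))
W(-21, o) + (-177 - 1*(-12)) = (1/2)*(-242 + 9**2 + 11*9 + 2*(-21)**2*(22 + 9))/(-21) + (-177 - 1*(-12)) = (1/2)*(-1/21)*(-242 + 81 + 99 + 2*441*31) + (-177 + 12) = (1/2)*(-1/21)*(-242 + 81 + 99 + 27342) - 165 = (1/2)*(-1/21)*27280 - 165 = -13640/21 - 165 = -17105/21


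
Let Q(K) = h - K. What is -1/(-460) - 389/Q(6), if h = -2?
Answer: 44737/920 ≈ 48.627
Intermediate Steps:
Q(K) = -2 - K
-1/(-460) - 389/Q(6) = -1/(-460) - 389/(-2 - 1*6) = -1*(-1/460) - 389/(-2 - 6) = 1/460 - 389/(-8) = 1/460 - 389*(-⅛) = 1/460 + 389/8 = 44737/920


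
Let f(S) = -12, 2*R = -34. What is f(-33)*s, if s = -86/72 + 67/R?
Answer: 3143/51 ≈ 61.627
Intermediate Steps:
R = -17 (R = (1/2)*(-34) = -17)
s = -3143/612 (s = -86/72 + 67/(-17) = -86*1/72 + 67*(-1/17) = -43/36 - 67/17 = -3143/612 ≈ -5.1356)
f(-33)*s = -12*(-3143/612) = 3143/51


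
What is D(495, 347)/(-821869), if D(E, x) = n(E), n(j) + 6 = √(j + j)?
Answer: 6/821869 - 3*√110/821869 ≈ -3.0983e-5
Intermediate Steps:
n(j) = -6 + √2*√j (n(j) = -6 + √(j + j) = -6 + √(2*j) = -6 + √2*√j)
D(E, x) = -6 + √2*√E
D(495, 347)/(-821869) = (-6 + √2*√495)/(-821869) = (-6 + √2*(3*√55))*(-1/821869) = (-6 + 3*√110)*(-1/821869) = 6/821869 - 3*√110/821869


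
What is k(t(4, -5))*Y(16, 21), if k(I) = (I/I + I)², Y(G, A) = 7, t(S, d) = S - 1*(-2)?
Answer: 343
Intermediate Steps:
t(S, d) = 2 + S (t(S, d) = S + 2 = 2 + S)
k(I) = (1 + I)²
k(t(4, -5))*Y(16, 21) = (1 + (2 + 4))²*7 = (1 + 6)²*7 = 7²*7 = 49*7 = 343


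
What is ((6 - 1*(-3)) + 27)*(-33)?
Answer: -1188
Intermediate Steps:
((6 - 1*(-3)) + 27)*(-33) = ((6 + 3) + 27)*(-33) = (9 + 27)*(-33) = 36*(-33) = -1188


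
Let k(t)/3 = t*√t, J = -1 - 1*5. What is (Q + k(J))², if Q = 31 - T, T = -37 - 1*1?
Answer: 2817 - 2484*I*√6 ≈ 2817.0 - 6084.5*I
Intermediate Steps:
J = -6 (J = -1 - 5 = -6)
k(t) = 3*t^(3/2) (k(t) = 3*(t*√t) = 3*t^(3/2))
T = -38 (T = -37 - 1 = -38)
Q = 69 (Q = 31 - 1*(-38) = 31 + 38 = 69)
(Q + k(J))² = (69 + 3*(-6)^(3/2))² = (69 + 3*(-6*I*√6))² = (69 - 18*I*√6)²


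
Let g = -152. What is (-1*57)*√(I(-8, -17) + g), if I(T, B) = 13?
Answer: -57*I*√139 ≈ -672.02*I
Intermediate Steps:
(-1*57)*√(I(-8, -17) + g) = (-1*57)*√(13 - 152) = -57*I*√139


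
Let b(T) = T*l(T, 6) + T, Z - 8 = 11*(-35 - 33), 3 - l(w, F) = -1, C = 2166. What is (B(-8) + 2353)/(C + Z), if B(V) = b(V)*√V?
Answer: 2353/1426 - 40*I*√2/713 ≈ 1.6501 - 0.079339*I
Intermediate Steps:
l(w, F) = 4 (l(w, F) = 3 - 1*(-1) = 3 + 1 = 4)
Z = -740 (Z = 8 + 11*(-35 - 33) = 8 + 11*(-68) = 8 - 748 = -740)
b(T) = 5*T (b(T) = T*4 + T = 4*T + T = 5*T)
B(V) = 5*V^(3/2) (B(V) = (5*V)*√V = 5*V^(3/2))
(B(-8) + 2353)/(C + Z) = (5*(-8)^(3/2) + 2353)/(2166 - 740) = (5*(-16*I*√2) + 2353)/1426 = (-80*I*√2 + 2353)*(1/1426) = (2353 - 80*I*√2)*(1/1426) = 2353/1426 - 40*I*√2/713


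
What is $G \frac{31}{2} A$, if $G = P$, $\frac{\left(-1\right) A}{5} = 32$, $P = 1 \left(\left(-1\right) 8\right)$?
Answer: $19840$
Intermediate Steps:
$P = -8$ ($P = 1 \left(-8\right) = -8$)
$A = -160$ ($A = \left(-5\right) 32 = -160$)
$G = -8$
$G \frac{31}{2} A = - 8 \cdot \frac{31}{2} \left(-160\right) = - 8 \cdot 31 \cdot \frac{1}{2} \left(-160\right) = \left(-8\right) \frac{31}{2} \left(-160\right) = \left(-124\right) \left(-160\right) = 19840$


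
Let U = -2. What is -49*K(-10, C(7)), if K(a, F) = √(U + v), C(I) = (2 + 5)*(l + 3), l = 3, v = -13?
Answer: -49*I*√15 ≈ -189.78*I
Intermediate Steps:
C(I) = 42 (C(I) = (2 + 5)*(3 + 3) = 7*6 = 42)
K(a, F) = I*√15 (K(a, F) = √(-2 - 13) = √(-15) = I*√15)
-49*K(-10, C(7)) = -49*I*√15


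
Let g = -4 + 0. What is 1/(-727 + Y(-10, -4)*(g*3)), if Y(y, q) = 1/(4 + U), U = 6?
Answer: -5/3641 ≈ -0.0013733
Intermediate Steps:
Y(y, q) = ⅒ (Y(y, q) = 1/(4 + 6) = 1/10 = ⅒)
g = -4
1/(-727 + Y(-10, -4)*(g*3)) = 1/(-727 + (-4*3)/10) = 1/(-727 + (⅒)*(-12)) = 1/(-727 - 6/5) = 1/(-3641/5) = -5/3641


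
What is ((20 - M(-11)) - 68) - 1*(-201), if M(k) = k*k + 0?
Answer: 32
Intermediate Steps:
M(k) = k² (M(k) = k² + 0 = k²)
((20 - M(-11)) - 68) - 1*(-201) = ((20 - 1*(-11)²) - 68) - 1*(-201) = ((20 - 1*121) - 68) + 201 = ((20 - 121) - 68) + 201 = (-101 - 68) + 201 = -169 + 201 = 32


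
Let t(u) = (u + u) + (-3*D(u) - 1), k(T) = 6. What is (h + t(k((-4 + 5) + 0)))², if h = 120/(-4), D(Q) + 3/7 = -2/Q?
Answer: 13689/49 ≈ 279.37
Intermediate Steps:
D(Q) = -3/7 - 2/Q
t(u) = 2/7 + 2*u + 6/u (t(u) = (u + u) + (-3*(-3/7 - 2/u) - 1) = 2*u + ((9/7 + 6/u) - 1) = 2*u + (2/7 + 6/u) = 2/7 + 2*u + 6/u)
h = -30 (h = 120*(-¼) = -30)
(h + t(k((-4 + 5) + 0)))² = (-30 + (2/7 + 2*6 + 6/6))² = (-30 + (2/7 + 12 + 6*(⅙)))² = (-30 + (2/7 + 12 + 1))² = (-30 + 93/7)² = (-117/7)² = 13689/49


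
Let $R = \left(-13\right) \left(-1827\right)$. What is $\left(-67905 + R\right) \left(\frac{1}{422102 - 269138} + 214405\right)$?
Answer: $- \frac{80449192470713}{8498} \approx -9.4668 \cdot 10^{9}$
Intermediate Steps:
$R = 23751$
$\left(-67905 + R\right) \left(\frac{1}{422102 - 269138} + 214405\right) = \left(-67905 + 23751\right) \left(\frac{1}{422102 - 269138} + 214405\right) = - 44154 \left(\frac{1}{152964} + 214405\right) = \left(-44154\right) \frac{32796246421}{152964} = - \frac{80449192470713}{8498}$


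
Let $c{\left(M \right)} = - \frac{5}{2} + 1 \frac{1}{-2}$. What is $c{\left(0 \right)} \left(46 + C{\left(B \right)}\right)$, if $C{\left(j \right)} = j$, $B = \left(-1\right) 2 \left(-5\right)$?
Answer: $-168$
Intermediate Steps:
$B = 10$ ($B = \left(-2\right) \left(-5\right) = 10$)
$c{\left(M \right)} = -3$ ($c{\left(M \right)} = \left(-5\right) \frac{1}{2} + 1 \left(- \frac{1}{2}\right) = - \frac{5}{2} - \frac{1}{2} = -3$)
$c{\left(0 \right)} \left(46 + C{\left(B \right)}\right) = - 3 \left(46 + 10\right) = \left(-3\right) 56 = -168$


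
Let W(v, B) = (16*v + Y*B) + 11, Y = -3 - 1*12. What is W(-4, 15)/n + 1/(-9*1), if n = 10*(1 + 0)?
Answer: -1256/45 ≈ -27.911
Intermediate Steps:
Y = -15 (Y = -3 - 12 = -15)
W(v, B) = 11 - 15*B + 16*v (W(v, B) = (16*v - 15*B) + 11 = (-15*B + 16*v) + 11 = 11 - 15*B + 16*v)
n = 10 (n = 10*1 = 10)
W(-4, 15)/n + 1/(-9*1) = (11 - 15*15 + 16*(-4))/10 + 1/(-9*1) = (11 - 225 - 64)*(⅒) + 1/(-9) = -278*⅒ + 1*(-⅑) = -139/5 - ⅑ = -1256/45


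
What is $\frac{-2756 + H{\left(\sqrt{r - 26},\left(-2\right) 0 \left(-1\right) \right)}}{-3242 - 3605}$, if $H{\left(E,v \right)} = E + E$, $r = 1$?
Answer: $\frac{2756}{6847} - \frac{10 i}{6847} \approx 0.40251 - 0.0014605 i$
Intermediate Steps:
$H{\left(E,v \right)} = 2 E$
$\frac{-2756 + H{\left(\sqrt{r - 26},\left(-2\right) 0 \left(-1\right) \right)}}{-3242 - 3605} = \frac{-2756 + 2 \sqrt{1 - 26}}{-3242 - 3605} = \frac{-2756 + 2 \sqrt{-25}}{-6847} = \left(-2756 + 2 \cdot 5 i\right) \left(- \frac{1}{6847}\right) = \left(-2756 + 10 i\right) \left(- \frac{1}{6847}\right) = \frac{2756}{6847} - \frac{10 i}{6847}$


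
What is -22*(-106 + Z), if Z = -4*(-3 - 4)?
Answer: 1716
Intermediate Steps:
Z = 28 (Z = -4*(-7) = 28)
-22*(-106 + Z) = -22*(-106 + 28) = -22*(-78) = 1716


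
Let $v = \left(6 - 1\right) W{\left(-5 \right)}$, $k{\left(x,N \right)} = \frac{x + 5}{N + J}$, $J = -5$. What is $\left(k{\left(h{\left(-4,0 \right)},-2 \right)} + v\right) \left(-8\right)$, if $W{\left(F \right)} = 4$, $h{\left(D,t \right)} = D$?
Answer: $- \frac{1112}{7} \approx -158.86$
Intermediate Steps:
$k{\left(x,N \right)} = \frac{5 + x}{-5 + N}$ ($k{\left(x,N \right)} = \frac{x + 5}{N - 5} = \frac{5 + x}{-5 + N}$)
$v = 20$ ($v = \left(6 - 1\right) 4 = 5 \cdot 4 = 20$)
$\left(k{\left(h{\left(-4,0 \right)},-2 \right)} + v\right) \left(-8\right) = \left(\frac{5 - 4}{-5 - 2} + 20\right) \left(-8\right) = \left(\frac{1}{-7} \cdot 1 + 20\right) \left(-8\right) = \left(\left(- \frac{1}{7}\right) 1 + 20\right) \left(-8\right) = \left(- \frac{1}{7} + 20\right) \left(-8\right) = \frac{139}{7} \left(-8\right) = - \frac{1112}{7}$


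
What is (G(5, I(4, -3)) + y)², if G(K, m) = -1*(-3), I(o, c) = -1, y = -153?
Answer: 22500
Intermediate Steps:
G(K, m) = 3
(G(5, I(4, -3)) + y)² = (3 - 153)² = (-150)² = 22500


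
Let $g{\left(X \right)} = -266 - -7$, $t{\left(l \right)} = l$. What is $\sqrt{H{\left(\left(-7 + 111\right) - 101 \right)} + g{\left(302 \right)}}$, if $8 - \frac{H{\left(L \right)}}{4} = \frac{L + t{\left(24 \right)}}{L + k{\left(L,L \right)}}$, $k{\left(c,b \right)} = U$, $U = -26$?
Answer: $\frac{i \sqrt{117599}}{23} \approx 14.91 i$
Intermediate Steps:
$k{\left(c,b \right)} = -26$
$H{\left(L \right)} = 32 - \frac{4 \left(24 + L\right)}{-26 + L}$ ($H{\left(L \right)} = 32 - 4 \frac{L + 24}{L - 26} = 32 - 4 \frac{24 + L}{-26 + L} = 32 - \frac{4 \left(24 + L\right)}{-26 + L}$)
$g{\left(X \right)} = -259$ ($g{\left(X \right)} = -266 + 7 = -259$)
$\sqrt{H{\left(\left(-7 + 111\right) - 101 \right)} + g{\left(302 \right)}} = \sqrt{\frac{4 \left(-232 + 7 \left(\left(-7 + 111\right) - 101\right)\right)}{-26 + \left(\left(-7 + 111\right) - 101\right)} - 259} = \sqrt{\frac{4 \left(-232 + 7 \left(104 - 101\right)\right)}{-26 + \left(104 - 101\right)} - 259} = \sqrt{\frac{4 \left(-232 + 7 \cdot 3\right)}{-26 + 3} - 259} = \sqrt{\frac{4 \left(-232 + 21\right)}{-23} - 259} = \sqrt{4 \left(- \frac{1}{23}\right) \left(-211\right) - 259} = \sqrt{\frac{844}{23} - 259} = \sqrt{- \frac{5113}{23}} = \frac{i \sqrt{117599}}{23}$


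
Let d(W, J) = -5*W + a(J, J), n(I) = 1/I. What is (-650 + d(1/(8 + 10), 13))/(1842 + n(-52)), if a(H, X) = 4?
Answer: -302458/862047 ≈ -0.35086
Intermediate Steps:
d(W, J) = 4 - 5*W (d(W, J) = -5*W + 4 = 4 - 5*W)
(-650 + d(1/(8 + 10), 13))/(1842 + n(-52)) = (-650 + (4 - 5/(8 + 10)))/(1842 + 1/(-52)) = (-650 + (4 - 5/18))/(1842 - 1/52) = (-650 + (4 - 5*1/18))/(95783/52) = (-650 + (4 - 5/18))*(52/95783) = (-650 + 67/18)*(52/95783) = -11633/18*52/95783 = -302458/862047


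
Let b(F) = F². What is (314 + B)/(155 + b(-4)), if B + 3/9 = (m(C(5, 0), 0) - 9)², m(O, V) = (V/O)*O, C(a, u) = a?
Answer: 1184/513 ≈ 2.3080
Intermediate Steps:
m(O, V) = V
B = 242/3 (B = -⅓ + (0 - 9)² = -⅓ + (-9)² = -⅓ + 81 = 242/3 ≈ 80.667)
(314 + B)/(155 + b(-4)) = (314 + 242/3)/(155 + (-4)²) = 1184/(3*(155 + 16)) = (1184/3)/171 = (1184/3)*(1/171) = 1184/513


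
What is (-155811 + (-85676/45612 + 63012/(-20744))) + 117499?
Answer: -2265907533289/59135958 ≈ -38317.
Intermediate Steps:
(-155811 + (-85676/45612 + 63012/(-20744))) + 117499 = (-155811 + (-85676*1/45612 + 63012*(-1/20744))) + 117499 = (-155811 + (-21419/11403 - 15753/5186)) + 117499 = (-155811 - 290710393/59135958) + 117499 = -9214323462331/59135958 + 117499 = -2265907533289/59135958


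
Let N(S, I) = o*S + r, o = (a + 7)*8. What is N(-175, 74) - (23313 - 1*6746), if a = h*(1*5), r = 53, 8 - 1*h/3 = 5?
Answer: -89314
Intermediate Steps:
h = 9 (h = 24 - 3*5 = 24 - 15 = 9)
a = 45 (a = 9*(1*5) = 9*5 = 45)
o = 416 (o = (45 + 7)*8 = 52*8 = 416)
N(S, I) = 53 + 416*S (N(S, I) = 416*S + 53 = 53 + 416*S)
N(-175, 74) - (23313 - 1*6746) = (53 + 416*(-175)) - (23313 - 1*6746) = (53 - 72800) - (23313 - 6746) = -72747 - 1*16567 = -72747 - 16567 = -89314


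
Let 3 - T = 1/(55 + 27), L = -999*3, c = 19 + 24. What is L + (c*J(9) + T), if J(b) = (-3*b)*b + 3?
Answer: -1091749/82 ≈ -13314.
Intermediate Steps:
c = 43
L = -2997
T = 245/82 (T = 3 - 1/(55 + 27) = 3 - 1/82 = 245/82 ≈ 2.9878)
J(b) = 3 - 3*b² (J(b) = -3*b² + 3 = 3 - 3*b²)
L + (c*J(9) + T) = -2997 + (43*(3 - 3*9²) + 245/82) = -2997 + (43*(3 - 3*81) + 245/82) = -2997 + (43*(3 - 243) + 245/82) = -2997 + (43*(-240) + 245/82) = -2997 + (-10320 + 245/82) = -2997 - 845995/82 = -1091749/82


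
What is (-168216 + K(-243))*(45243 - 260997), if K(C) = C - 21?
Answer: 36350233920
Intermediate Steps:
K(C) = -21 + C
(-168216 + K(-243))*(45243 - 260997) = (-168216 + (-21 - 243))*(45243 - 260997) = (-168216 - 264)*(-215754) = -168480*(-215754) = 36350233920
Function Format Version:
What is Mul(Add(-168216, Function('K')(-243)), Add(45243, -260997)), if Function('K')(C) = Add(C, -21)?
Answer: 36350233920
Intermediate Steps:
Function('K')(C) = Add(-21, C)
Mul(Add(-168216, Function('K')(-243)), Add(45243, -260997)) = Mul(Add(-168216, Add(-21, -243)), Add(45243, -260997)) = Mul(Add(-168216, -264), -215754) = Mul(-168480, -215754) = 36350233920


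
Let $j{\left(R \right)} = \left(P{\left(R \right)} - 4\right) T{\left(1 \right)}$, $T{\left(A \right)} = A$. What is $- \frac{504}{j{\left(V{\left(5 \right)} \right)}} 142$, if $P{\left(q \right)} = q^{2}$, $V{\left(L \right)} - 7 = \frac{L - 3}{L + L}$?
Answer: $- \frac{447300}{299} \approx -1496.0$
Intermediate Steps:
$V{\left(L \right)} = 7 + \frac{-3 + L}{2 L}$ ($V{\left(L \right)} = 7 + \frac{L - 3}{L + L} = 7 + \frac{-3 + L}{2 L}$)
$j{\left(R \right)} = -4 + R^{2}$ ($j{\left(R \right)} = \left(R^{2} - 4\right) 1 = \left(-4 + R^{2}\right) 1 = -4 + R^{2}$)
$- \frac{504}{j{\left(V{\left(5 \right)} \right)}} 142 = - \frac{504}{-4 + \left(\frac{3 \left(-1 + 5 \cdot 5\right)}{2 \cdot 5}\right)^{2}} \cdot 142 = - \frac{504}{-4 + \left(\frac{3}{2} \cdot \frac{1}{5} \left(-1 + 25\right)\right)^{2}} \cdot 142 = - \frac{504}{-4 + \left(\frac{3}{2} \cdot \frac{1}{5} \cdot 24\right)^{2}} \cdot 142 = - \frac{504}{-4 + \left(\frac{36}{5}\right)^{2}} \cdot 142 = - \frac{504}{-4 + \frac{1296}{25}} \cdot 142 = - \frac{504}{\frac{1196}{25}} \cdot 142 = \left(-504\right) \frac{25}{1196} \cdot 142 = \left(- \frac{3150}{299}\right) 142 = - \frac{447300}{299}$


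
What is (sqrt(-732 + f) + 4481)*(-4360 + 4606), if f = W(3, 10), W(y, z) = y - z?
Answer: 1102326 + 246*I*sqrt(739) ≈ 1.1023e+6 + 6687.4*I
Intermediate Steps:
f = -7 (f = 3 - 1*10 = 3 - 10 = -7)
(sqrt(-732 + f) + 4481)*(-4360 + 4606) = (sqrt(-732 - 7) + 4481)*(-4360 + 4606) = (sqrt(-739) + 4481)*246 = (I*sqrt(739) + 4481)*246 = (4481 + I*sqrt(739))*246 = 1102326 + 246*I*sqrt(739)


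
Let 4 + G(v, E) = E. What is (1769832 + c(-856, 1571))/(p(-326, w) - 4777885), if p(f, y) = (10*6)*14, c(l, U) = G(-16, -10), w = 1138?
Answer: -1769818/4777045 ≈ -0.37048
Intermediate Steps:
G(v, E) = -4 + E
c(l, U) = -14 (c(l, U) = -4 - 10 = -14)
p(f, y) = 840 (p(f, y) = 60*14 = 840)
(1769832 + c(-856, 1571))/(p(-326, w) - 4777885) = (1769832 - 14)/(840 - 4777885) = 1769818/(-4777045) = 1769818*(-1/4777045) = -1769818/4777045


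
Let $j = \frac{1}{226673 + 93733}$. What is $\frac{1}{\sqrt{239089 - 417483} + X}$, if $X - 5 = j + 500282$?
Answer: $\frac{51359465839708338}{25694491400639362962913} - \frac{102660004836 i \sqrt{178394}}{25694491400639362962913} \approx 1.9989 \cdot 10^{-6} - 1.6875 \cdot 10^{-9} i$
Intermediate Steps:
$j = \frac{1}{320406} \approx 3.121 \cdot 10^{-6}$
$X = \frac{160294956523}{320406}$ ($X = 5 + \left(\frac{1}{320406} + 500282\right) = 5 + \frac{160293354493}{320406} = \frac{160294956523}{320406} \approx 5.0029 \cdot 10^{5}$)
$\frac{1}{\sqrt{239089 - 417483} + X} = \frac{1}{\sqrt{239089 - 417483} + \frac{160294956523}{320406}} = \frac{1}{\sqrt{-178394} + \frac{160294956523}{320406}} = \frac{1}{i \sqrt{178394} + \frac{160294956523}{320406}} = \frac{1}{\frac{160294956523}{320406} + i \sqrt{178394}}$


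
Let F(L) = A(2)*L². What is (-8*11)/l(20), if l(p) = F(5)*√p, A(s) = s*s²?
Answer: -11*√5/250 ≈ -0.098387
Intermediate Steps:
A(s) = s³
F(L) = 8*L² (F(L) = 2³*L² = 8*L²)
l(p) = 200*√p (l(p) = (8*5²)*√p = (8*25)*√p = 200*√p)
(-8*11)/l(20) = (-8*11)/((200*√20)) = -88*√5/2000 = -11*√5/250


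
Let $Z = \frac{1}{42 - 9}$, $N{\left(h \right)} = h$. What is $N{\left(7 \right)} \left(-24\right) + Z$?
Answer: $- \frac{5543}{33} \approx -167.97$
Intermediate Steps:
$Z = \frac{1}{33} \approx 0.030303$
$N{\left(7 \right)} \left(-24\right) + Z = 7 \left(-24\right) + \frac{1}{33} = -168 + \frac{1}{33} = - \frac{5543}{33}$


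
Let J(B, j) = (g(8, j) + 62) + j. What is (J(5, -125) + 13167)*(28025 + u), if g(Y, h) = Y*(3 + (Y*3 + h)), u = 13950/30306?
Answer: 1743977312000/5051 ≈ 3.4527e+8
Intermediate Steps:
u = 2325/5051 (u = 13950*(1/30306) = 2325/5051 ≈ 0.46030)
g(Y, h) = Y*(3 + h + 3*Y) (g(Y, h) = Y*(3 + (3*Y + h)) = Y*(3 + (h + 3*Y)) = Y*(3 + h + 3*Y))
J(B, j) = 278 + 9*j (J(B, j) = (8*(3 + j + 3*8) + 62) + j = (8*(3 + j + 24) + 62) + j = (8*(27 + j) + 62) + j = ((216 + 8*j) + 62) + j = (278 + 8*j) + j = 278 + 9*j)
(J(5, -125) + 13167)*(28025 + u) = ((278 + 9*(-125)) + 13167)*(28025 + 2325/5051) = ((278 - 1125) + 13167)*(141556600/5051) = (-847 + 13167)*(141556600/5051) = 12320*(141556600/5051) = 1743977312000/5051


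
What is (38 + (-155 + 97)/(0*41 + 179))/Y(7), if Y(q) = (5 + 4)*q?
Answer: 2248/3759 ≈ 0.59803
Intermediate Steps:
Y(q) = 9*q
(38 + (-155 + 97)/(0*41 + 179))/Y(7) = (38 + (-155 + 97)/(0*41 + 179))/((9*7)) = (38 - 58/(0 + 179))/63 = (38 - 58/179)*(1/63) = (6744/179)*(1/63) = 2248/3759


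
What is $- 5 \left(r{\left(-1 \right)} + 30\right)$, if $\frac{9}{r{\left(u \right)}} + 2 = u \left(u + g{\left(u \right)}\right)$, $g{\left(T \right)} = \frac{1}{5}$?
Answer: $- \frac{225}{2} \approx -112.5$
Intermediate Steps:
$g{\left(T \right)} = \frac{1}{5}$
$r{\left(u \right)} = \frac{9}{-2 + u \left(\frac{1}{5} + u\right)}$ ($r{\left(u \right)} = \frac{9}{-2 + u \left(u + \frac{1}{5}\right)} = \frac{9}{-2 + u \left(\frac{1}{5} + u\right)}$)
$- 5 \left(r{\left(-1 \right)} + 30\right) = - 5 \left(\frac{45}{-10 - 1 + 5 \left(-1\right)^{2}} + 30\right) = - 5 \left(\frac{45}{-10 - 1 + 5 \cdot 1} + 30\right) = - 5 \left(\frac{45}{-10 - 1 + 5} + 30\right) = - 5 \left(\frac{45}{-6} + 30\right) = - 5 \left(45 \left(- \frac{1}{6}\right) + 30\right) = - 5 \left(- \frac{15}{2} + 30\right) = \left(-5\right) \frac{45}{2} = - \frac{225}{2}$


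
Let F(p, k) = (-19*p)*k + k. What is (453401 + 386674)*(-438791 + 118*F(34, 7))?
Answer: -816184107075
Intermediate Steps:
F(p, k) = k - 19*k*p (F(p, k) = -19*k*p + k = k - 19*k*p)
(453401 + 386674)*(-438791 + 118*F(34, 7)) = (453401 + 386674)*(-438791 + 118*(7*(1 - 19*34))) = 840075*(-438791 + 118*(7*(1 - 646))) = 840075*(-438791 + 118*(7*(-645))) = 840075*(-438791 + 118*(-4515)) = 840075*(-438791 - 532770) = 840075*(-971561) = -816184107075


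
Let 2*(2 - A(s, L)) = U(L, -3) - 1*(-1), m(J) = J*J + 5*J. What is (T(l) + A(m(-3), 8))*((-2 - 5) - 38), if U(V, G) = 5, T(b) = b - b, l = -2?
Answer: 45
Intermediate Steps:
T(b) = 0
m(J) = J² + 5*J
A(s, L) = -1 (A(s, L) = 2 - (5 - 1*(-1))/2 = 2 - (5 + 1)/2 = 2 - ½*6 = 2 - 3 = -1)
(T(l) + A(m(-3), 8))*((-2 - 5) - 38) = (0 - 1)*((-2 - 5) - 38) = -(-7 - 38) = -1*(-45) = 45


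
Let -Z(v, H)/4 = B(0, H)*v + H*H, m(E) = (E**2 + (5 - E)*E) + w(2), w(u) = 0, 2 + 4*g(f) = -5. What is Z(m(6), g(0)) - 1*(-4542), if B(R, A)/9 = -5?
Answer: 39719/4 ≈ 9929.8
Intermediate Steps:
B(R, A) = -45 (B(R, A) = 9*(-5) = -45)
g(f) = -7/4 (g(f) = -1/2 + (1/4)*(-5) = -1/2 - 5/4 = -7/4)
m(E) = E**2 + E*(5 - E) (m(E) = (E**2 + (5 - E)*E) + 0 = (E**2 + E*(5 - E)) + 0 = E**2 + E*(5 - E))
Z(v, H) = -4*H**2 + 180*v (Z(v, H) = -4*(-45*v + H*H) = -4*(-45*v + H**2) = -4*(H**2 - 45*v) = -4*H**2 + 180*v)
Z(m(6), g(0)) - 1*(-4542) = (-4*(-7/4)**2 + 180*(5*6)) - 1*(-4542) = (-4*49/16 + 180*30) + 4542 = (-49/4 + 5400) + 4542 = 21551/4 + 4542 = 39719/4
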